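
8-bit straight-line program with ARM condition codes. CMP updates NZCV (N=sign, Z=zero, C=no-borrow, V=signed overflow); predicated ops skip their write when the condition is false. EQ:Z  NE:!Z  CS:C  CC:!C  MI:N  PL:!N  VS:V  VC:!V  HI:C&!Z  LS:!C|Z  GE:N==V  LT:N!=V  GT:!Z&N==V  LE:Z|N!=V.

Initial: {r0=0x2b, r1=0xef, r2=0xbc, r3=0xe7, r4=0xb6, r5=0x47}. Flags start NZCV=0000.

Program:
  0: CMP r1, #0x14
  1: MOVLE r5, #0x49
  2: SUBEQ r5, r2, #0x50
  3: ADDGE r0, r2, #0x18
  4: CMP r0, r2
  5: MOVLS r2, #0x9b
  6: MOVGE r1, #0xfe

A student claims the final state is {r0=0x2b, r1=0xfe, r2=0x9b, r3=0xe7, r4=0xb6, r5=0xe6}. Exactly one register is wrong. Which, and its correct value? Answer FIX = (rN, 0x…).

0: ✓ CMP  NZCV=1010
1: ✓ MOVLE  r5←0x49
2: · SUBEQ
3: · ADDGE
4: ✓ CMP  NZCV=0000
5: ✓ MOVLS  r2←0x9b
6: ✓ MOVGE  r1←0xfe

FIX = (r5, 0x49)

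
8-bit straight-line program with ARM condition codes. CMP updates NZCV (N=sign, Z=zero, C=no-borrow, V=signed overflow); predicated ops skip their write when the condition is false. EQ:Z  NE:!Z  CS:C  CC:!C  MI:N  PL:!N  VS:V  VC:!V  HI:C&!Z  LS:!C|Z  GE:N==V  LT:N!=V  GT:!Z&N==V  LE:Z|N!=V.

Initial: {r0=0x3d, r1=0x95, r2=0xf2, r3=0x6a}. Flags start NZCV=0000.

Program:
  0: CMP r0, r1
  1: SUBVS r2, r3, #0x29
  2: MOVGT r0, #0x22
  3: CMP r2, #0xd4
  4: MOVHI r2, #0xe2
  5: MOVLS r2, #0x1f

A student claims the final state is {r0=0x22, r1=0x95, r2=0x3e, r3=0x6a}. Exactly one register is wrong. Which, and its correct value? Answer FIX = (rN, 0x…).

FIX = (r2, 0x1f)

0: ✓ CMP  NZCV=1001
1: ✓ SUBVS  r2←0x41
2: ✓ MOVGT  r0←0x22
3: ✓ CMP  NZCV=0000
4: · MOVHI
5: ✓ MOVLS  r2←0x1f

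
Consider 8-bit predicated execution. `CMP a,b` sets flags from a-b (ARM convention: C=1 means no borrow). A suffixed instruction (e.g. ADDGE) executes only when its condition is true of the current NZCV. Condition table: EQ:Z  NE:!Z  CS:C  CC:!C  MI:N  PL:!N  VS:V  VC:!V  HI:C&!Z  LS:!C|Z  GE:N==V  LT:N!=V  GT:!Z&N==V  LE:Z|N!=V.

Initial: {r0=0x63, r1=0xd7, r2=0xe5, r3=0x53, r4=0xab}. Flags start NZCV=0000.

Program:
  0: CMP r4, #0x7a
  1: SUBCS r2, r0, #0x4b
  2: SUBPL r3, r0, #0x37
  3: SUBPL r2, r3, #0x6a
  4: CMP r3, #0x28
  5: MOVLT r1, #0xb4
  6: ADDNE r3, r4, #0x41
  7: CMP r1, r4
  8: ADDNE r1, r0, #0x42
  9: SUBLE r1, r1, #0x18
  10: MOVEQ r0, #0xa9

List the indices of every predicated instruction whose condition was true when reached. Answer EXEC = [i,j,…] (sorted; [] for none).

0: ✓ CMP  NZCV=0011
1: ✓ SUBCS  r2←0x18
2: ✓ SUBPL  r3←0x2c
3: ✓ SUBPL  r2←0xc2
4: ✓ CMP  NZCV=0010
5: · MOVLT
6: ✓ ADDNE  r3←0xec
7: ✓ CMP  NZCV=0010
8: ✓ ADDNE  r1←0xa5
9: · SUBLE
10: · MOVEQ

EXEC = [1,2,3,6,8]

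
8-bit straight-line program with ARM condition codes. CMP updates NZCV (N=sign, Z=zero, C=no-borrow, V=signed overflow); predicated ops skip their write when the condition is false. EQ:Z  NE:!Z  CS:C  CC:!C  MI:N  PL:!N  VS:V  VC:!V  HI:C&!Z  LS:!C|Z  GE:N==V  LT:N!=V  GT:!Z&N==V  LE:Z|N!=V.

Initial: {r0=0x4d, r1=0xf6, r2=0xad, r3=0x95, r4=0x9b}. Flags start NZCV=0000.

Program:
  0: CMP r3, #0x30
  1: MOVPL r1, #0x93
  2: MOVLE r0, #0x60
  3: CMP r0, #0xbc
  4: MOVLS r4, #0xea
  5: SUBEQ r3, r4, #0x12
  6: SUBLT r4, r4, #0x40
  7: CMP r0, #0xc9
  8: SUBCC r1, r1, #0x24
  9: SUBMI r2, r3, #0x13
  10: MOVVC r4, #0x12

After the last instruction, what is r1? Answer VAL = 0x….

[0] flags=0011 → (cmp)
[1] flags=0011 PL?T → r1=0x93
[2] flags=0011 LE?T → r0=0x60
[3] flags=1001 → (cmp)
[4] flags=1001 LS?T → r4=0xea
[5] flags=1001 EQ?F → skip
[6] flags=1001 LT?F → skip
[7] flags=1001 → (cmp)
[8] flags=1001 CC?T → r1=0x6f
[9] flags=1001 MI?T → r2=0x82
[10] flags=1001 VC?F → skip

VAL = 0x6f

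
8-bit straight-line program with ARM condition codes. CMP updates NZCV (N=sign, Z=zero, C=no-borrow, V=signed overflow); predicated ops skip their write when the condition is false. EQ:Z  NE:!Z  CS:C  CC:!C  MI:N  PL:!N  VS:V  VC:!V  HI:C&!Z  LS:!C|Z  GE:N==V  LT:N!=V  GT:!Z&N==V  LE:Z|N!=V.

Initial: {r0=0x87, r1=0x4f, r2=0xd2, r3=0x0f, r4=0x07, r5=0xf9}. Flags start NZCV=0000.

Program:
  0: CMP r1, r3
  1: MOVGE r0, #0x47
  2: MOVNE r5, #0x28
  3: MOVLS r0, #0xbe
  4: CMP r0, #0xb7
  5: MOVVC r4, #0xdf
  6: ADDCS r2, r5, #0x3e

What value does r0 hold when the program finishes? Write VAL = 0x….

0: ✓ CMP  NZCV=0010
1: ✓ MOVGE  r0←0x47
2: ✓ MOVNE  r5←0x28
3: · MOVLS
4: ✓ CMP  NZCV=1001
5: · MOVVC
6: · ADDCS

VAL = 0x47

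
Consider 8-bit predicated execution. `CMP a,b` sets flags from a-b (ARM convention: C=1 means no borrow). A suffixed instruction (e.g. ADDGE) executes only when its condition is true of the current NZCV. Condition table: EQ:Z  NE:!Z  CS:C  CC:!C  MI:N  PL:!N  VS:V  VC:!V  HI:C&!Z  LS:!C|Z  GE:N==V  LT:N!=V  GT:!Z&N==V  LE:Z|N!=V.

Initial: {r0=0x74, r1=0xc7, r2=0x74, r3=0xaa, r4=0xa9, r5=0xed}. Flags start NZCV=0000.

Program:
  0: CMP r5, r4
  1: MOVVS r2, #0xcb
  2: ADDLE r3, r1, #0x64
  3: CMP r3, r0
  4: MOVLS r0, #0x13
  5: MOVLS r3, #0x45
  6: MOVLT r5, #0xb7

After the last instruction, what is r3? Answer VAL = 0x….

[0] flags=0010 → (cmp)
[1] flags=0010 VS?F → skip
[2] flags=0010 LE?F → skip
[3] flags=0011 → (cmp)
[4] flags=0011 LS?F → skip
[5] flags=0011 LS?F → skip
[6] flags=0011 LT?T → r5=0xb7

VAL = 0xaa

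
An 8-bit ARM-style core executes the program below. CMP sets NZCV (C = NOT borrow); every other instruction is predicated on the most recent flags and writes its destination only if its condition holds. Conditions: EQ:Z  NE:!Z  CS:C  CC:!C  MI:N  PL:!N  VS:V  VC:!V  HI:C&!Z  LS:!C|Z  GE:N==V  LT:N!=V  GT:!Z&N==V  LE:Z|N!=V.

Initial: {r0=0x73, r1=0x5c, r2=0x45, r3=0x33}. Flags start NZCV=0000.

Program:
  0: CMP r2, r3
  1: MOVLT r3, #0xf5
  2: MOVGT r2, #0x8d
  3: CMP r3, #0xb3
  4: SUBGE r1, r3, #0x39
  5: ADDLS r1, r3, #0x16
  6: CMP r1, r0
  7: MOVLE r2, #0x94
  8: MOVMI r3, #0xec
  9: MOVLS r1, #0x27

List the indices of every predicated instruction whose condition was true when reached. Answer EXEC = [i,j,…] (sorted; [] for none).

EXEC = [2,4,5,7,8,9]

[0] flags=0010 → (cmp)
[1] flags=0010 LT?F → skip
[2] flags=0010 GT?T → r2=0x8d
[3] flags=1001 → (cmp)
[4] flags=1001 GE?T → r1=0xfa
[5] flags=1001 LS?T → r1=0x49
[6] flags=1000 → (cmp)
[7] flags=1000 LE?T → r2=0x94
[8] flags=1000 MI?T → r3=0xec
[9] flags=1000 LS?T → r1=0x27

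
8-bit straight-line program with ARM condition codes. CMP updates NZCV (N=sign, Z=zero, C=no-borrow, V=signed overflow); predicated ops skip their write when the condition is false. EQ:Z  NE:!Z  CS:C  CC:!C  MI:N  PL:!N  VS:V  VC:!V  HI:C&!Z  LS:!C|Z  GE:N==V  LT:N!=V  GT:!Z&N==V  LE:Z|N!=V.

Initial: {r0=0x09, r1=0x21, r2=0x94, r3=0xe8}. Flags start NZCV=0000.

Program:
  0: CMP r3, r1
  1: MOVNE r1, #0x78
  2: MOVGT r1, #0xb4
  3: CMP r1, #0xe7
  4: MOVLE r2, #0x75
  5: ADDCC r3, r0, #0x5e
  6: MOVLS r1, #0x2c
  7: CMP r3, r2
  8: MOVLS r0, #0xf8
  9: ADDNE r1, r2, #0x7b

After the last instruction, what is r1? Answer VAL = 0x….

VAL = 0x0f

[0] flags=1010 → (cmp)
[1] flags=1010 NE?T → r1=0x78
[2] flags=1010 GT?F → skip
[3] flags=1001 → (cmp)
[4] flags=1001 LE?F → skip
[5] flags=1001 CC?T → r3=0x67
[6] flags=1001 LS?T → r1=0x2c
[7] flags=1001 → (cmp)
[8] flags=1001 LS?T → r0=0xf8
[9] flags=1001 NE?T → r1=0x0f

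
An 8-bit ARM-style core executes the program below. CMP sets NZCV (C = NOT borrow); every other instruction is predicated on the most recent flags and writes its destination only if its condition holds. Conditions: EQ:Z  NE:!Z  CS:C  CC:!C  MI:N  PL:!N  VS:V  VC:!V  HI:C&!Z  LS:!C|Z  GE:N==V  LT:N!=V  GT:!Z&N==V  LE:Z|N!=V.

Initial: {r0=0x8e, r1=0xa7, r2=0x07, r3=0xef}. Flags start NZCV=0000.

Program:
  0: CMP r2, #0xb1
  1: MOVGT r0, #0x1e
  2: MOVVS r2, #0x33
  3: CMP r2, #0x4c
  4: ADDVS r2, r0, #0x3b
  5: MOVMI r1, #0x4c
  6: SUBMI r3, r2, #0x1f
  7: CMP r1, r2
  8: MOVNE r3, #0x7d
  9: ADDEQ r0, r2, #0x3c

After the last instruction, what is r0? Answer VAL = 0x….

[0] flags=0000 → (cmp)
[1] flags=0000 GT?T → r0=0x1e
[2] flags=0000 VS?F → skip
[3] flags=1000 → (cmp)
[4] flags=1000 VS?F → skip
[5] flags=1000 MI?T → r1=0x4c
[6] flags=1000 MI?T → r3=0xe8
[7] flags=0010 → (cmp)
[8] flags=0010 NE?T → r3=0x7d
[9] flags=0010 EQ?F → skip

VAL = 0x1e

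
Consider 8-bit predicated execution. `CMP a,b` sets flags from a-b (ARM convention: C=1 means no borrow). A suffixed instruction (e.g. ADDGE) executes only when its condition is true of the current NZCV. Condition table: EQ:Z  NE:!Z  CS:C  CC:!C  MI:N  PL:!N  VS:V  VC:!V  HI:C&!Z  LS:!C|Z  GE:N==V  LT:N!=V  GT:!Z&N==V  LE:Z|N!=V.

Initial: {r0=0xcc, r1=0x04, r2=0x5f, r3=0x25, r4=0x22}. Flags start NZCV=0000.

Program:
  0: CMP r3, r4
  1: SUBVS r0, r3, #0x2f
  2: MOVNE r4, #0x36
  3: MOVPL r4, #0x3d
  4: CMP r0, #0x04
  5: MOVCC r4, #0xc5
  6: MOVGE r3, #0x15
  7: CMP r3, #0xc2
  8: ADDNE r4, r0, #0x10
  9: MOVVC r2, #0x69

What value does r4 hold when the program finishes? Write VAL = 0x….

VAL = 0xdc

[0] flags=0010 → (cmp)
[1] flags=0010 VS?F → skip
[2] flags=0010 NE?T → r4=0x36
[3] flags=0010 PL?T → r4=0x3d
[4] flags=1010 → (cmp)
[5] flags=1010 CC?F → skip
[6] flags=1010 GE?F → skip
[7] flags=0000 → (cmp)
[8] flags=0000 NE?T → r4=0xdc
[9] flags=0000 VC?T → r2=0x69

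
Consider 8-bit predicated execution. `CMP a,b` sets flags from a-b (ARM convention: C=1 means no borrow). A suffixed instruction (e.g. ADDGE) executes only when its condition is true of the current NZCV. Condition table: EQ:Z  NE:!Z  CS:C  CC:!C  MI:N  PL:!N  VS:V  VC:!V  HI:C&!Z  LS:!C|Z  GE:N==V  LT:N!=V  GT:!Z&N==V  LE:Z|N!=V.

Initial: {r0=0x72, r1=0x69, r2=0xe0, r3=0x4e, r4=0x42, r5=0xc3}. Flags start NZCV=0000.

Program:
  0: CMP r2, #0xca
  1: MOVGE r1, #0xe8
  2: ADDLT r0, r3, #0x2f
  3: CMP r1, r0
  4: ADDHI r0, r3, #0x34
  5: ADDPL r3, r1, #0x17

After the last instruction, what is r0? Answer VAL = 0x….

0: ✓ CMP  NZCV=0010
1: ✓ MOVGE  r1←0xe8
2: · ADDLT
3: ✓ CMP  NZCV=0011
4: ✓ ADDHI  r0←0x82
5: ✓ ADDPL  r3←0xff

VAL = 0x82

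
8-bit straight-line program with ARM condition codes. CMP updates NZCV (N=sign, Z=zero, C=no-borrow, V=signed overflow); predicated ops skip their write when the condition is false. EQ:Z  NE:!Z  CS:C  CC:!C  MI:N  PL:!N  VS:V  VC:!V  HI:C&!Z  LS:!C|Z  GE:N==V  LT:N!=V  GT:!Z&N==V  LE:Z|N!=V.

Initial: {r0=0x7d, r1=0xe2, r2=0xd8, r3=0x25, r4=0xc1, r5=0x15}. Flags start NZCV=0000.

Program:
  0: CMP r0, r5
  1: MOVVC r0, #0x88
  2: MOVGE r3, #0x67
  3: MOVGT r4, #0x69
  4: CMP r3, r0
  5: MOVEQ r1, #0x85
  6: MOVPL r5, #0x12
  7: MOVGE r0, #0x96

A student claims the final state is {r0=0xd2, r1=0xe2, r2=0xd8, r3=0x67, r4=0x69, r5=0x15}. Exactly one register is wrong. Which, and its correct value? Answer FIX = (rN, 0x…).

[0] flags=0010 → (cmp)
[1] flags=0010 VC?T → r0=0x88
[2] flags=0010 GE?T → r3=0x67
[3] flags=0010 GT?T → r4=0x69
[4] flags=1001 → (cmp)
[5] flags=1001 EQ?F → skip
[6] flags=1001 PL?F → skip
[7] flags=1001 GE?T → r0=0x96

FIX = (r0, 0x96)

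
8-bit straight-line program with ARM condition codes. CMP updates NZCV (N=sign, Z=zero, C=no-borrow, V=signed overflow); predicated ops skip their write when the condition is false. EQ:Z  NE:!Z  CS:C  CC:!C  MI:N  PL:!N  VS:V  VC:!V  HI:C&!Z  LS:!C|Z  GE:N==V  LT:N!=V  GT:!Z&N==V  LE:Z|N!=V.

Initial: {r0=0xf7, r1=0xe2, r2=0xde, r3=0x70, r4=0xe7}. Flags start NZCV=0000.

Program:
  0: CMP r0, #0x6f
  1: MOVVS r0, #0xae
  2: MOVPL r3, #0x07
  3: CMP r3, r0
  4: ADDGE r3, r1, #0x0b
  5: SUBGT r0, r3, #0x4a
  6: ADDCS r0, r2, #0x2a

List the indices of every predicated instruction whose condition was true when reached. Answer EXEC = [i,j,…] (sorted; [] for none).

EXEC = [4,5]

[0] flags=1010 → (cmp)
[1] flags=1010 VS?F → skip
[2] flags=1010 PL?F → skip
[3] flags=0000 → (cmp)
[4] flags=0000 GE?T → r3=0xed
[5] flags=0000 GT?T → r0=0xa3
[6] flags=0000 CS?F → skip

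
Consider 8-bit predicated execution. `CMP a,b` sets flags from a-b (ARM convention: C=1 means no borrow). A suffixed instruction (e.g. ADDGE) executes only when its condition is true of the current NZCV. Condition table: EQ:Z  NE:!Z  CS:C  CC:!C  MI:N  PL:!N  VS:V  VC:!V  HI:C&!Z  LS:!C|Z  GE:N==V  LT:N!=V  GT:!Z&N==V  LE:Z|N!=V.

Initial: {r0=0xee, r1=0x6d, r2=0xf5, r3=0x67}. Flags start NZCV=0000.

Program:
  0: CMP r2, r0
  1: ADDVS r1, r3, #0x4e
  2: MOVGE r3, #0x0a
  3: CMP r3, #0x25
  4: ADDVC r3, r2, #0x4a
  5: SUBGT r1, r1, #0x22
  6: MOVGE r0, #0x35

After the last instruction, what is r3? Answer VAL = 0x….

VAL = 0x3f

[0] flags=0010 → (cmp)
[1] flags=0010 VS?F → skip
[2] flags=0010 GE?T → r3=0x0a
[3] flags=1000 → (cmp)
[4] flags=1000 VC?T → r3=0x3f
[5] flags=1000 GT?F → skip
[6] flags=1000 GE?F → skip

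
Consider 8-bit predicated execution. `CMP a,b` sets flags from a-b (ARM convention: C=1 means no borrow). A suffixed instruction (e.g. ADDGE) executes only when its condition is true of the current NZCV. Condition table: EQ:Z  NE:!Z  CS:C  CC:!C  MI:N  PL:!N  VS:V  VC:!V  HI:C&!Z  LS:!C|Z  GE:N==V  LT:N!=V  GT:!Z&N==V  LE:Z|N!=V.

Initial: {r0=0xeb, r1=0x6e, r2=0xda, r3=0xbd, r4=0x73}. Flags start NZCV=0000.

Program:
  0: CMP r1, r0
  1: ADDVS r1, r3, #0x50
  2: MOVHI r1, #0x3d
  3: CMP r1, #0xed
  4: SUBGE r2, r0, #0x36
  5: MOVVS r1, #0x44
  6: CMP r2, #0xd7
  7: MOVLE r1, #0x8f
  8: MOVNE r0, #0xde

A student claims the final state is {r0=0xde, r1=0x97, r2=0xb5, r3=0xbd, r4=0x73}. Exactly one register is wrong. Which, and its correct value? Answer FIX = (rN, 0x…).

[0] flags=1001 → (cmp)
[1] flags=1001 VS?T → r1=0x0d
[2] flags=1001 HI?F → skip
[3] flags=0000 → (cmp)
[4] flags=0000 GE?T → r2=0xb5
[5] flags=0000 VS?F → skip
[6] flags=1000 → (cmp)
[7] flags=1000 LE?T → r1=0x8f
[8] flags=1000 NE?T → r0=0xde

FIX = (r1, 0x8f)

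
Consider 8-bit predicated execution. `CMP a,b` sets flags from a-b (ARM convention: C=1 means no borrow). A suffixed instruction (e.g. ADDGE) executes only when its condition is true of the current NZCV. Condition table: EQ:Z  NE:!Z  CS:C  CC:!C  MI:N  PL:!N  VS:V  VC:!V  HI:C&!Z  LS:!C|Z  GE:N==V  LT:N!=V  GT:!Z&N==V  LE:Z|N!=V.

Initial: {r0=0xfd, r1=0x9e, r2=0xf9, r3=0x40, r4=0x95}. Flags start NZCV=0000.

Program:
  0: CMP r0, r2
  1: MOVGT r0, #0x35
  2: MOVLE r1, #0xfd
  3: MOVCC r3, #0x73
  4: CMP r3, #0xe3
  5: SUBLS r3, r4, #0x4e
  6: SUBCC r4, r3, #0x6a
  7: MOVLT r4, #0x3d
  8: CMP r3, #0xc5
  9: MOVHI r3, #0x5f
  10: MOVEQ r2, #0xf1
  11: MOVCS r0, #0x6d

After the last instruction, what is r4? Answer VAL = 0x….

[0] flags=0010 → (cmp)
[1] flags=0010 GT?T → r0=0x35
[2] flags=0010 LE?F → skip
[3] flags=0010 CC?F → skip
[4] flags=0000 → (cmp)
[5] flags=0000 LS?T → r3=0x47
[6] flags=0000 CC?T → r4=0xdd
[7] flags=0000 LT?F → skip
[8] flags=1001 → (cmp)
[9] flags=1001 HI?F → skip
[10] flags=1001 EQ?F → skip
[11] flags=1001 CS?F → skip

VAL = 0xdd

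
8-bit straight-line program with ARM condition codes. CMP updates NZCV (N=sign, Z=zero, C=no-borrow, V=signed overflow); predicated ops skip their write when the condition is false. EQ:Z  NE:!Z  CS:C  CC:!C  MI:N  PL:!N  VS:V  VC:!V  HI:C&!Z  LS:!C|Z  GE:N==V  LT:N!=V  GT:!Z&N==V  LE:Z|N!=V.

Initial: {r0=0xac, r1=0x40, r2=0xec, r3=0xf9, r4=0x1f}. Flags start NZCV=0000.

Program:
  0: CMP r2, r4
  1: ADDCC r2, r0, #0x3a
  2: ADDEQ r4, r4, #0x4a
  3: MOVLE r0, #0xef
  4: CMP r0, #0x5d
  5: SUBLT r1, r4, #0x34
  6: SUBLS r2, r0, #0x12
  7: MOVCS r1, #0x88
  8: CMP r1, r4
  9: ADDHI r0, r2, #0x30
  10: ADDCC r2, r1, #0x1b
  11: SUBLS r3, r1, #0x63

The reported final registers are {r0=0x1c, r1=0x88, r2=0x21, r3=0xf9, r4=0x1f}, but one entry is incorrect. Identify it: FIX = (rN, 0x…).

FIX = (r2, 0xec)

0: ✓ CMP  NZCV=1010
1: · ADDCC
2: · ADDEQ
3: ✓ MOVLE  r0←0xef
4: ✓ CMP  NZCV=1010
5: ✓ SUBLT  r1←0xeb
6: · SUBLS
7: ✓ MOVCS  r1←0x88
8: ✓ CMP  NZCV=0011
9: ✓ ADDHI  r0←0x1c
10: · ADDCC
11: · SUBLS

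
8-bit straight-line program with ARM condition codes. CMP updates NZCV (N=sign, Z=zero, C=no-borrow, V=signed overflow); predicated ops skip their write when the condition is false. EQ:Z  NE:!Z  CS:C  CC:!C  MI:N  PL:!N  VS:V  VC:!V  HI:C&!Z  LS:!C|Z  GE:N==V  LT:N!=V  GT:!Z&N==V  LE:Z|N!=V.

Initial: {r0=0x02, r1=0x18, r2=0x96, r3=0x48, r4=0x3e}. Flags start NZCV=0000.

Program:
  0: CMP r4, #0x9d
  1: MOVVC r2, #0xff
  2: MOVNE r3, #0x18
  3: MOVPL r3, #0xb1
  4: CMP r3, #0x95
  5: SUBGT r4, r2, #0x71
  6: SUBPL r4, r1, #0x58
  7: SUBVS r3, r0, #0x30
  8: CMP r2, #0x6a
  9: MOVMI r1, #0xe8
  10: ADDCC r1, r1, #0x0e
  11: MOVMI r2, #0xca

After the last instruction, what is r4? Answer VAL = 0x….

[0] flags=1001 → (cmp)
[1] flags=1001 VC?F → skip
[2] flags=1001 NE?T → r3=0x18
[3] flags=1001 PL?F → skip
[4] flags=1001 → (cmp)
[5] flags=1001 GT?T → r4=0x25
[6] flags=1001 PL?F → skip
[7] flags=1001 VS?T → r3=0xd2
[8] flags=0011 → (cmp)
[9] flags=0011 MI?F → skip
[10] flags=0011 CC?F → skip
[11] flags=0011 MI?F → skip

VAL = 0x25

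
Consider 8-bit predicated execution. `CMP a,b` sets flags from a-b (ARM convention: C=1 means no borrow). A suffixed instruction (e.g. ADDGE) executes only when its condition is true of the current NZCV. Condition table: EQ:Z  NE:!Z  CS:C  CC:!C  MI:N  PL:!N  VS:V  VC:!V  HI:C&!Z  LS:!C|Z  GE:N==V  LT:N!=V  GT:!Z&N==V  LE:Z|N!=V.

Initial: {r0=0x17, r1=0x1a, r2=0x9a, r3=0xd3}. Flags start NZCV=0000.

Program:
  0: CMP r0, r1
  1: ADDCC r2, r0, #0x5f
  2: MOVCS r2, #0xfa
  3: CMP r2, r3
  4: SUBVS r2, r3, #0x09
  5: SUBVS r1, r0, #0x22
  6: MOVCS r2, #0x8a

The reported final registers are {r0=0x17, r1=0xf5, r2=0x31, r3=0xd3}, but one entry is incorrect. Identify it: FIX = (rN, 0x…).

[0] flags=1000 → (cmp)
[1] flags=1000 CC?T → r2=0x76
[2] flags=1000 CS?F → skip
[3] flags=1001 → (cmp)
[4] flags=1001 VS?T → r2=0xca
[5] flags=1001 VS?T → r1=0xf5
[6] flags=1001 CS?F → skip

FIX = (r2, 0xca)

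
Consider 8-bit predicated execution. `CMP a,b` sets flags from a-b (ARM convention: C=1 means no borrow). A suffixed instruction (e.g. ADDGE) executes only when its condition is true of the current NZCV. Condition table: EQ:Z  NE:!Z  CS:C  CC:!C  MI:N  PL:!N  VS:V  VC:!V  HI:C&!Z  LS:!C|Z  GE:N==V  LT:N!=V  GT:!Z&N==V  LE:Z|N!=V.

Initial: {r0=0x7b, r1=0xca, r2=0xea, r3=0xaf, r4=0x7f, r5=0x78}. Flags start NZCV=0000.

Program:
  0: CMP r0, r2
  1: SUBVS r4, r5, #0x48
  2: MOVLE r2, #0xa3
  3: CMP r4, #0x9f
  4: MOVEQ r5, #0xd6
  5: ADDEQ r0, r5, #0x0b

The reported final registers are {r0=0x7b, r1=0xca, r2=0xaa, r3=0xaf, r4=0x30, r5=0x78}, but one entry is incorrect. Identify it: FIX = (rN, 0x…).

[0] flags=1001 → (cmp)
[1] flags=1001 VS?T → r4=0x30
[2] flags=1001 LE?F → skip
[3] flags=1001 → (cmp)
[4] flags=1001 EQ?F → skip
[5] flags=1001 EQ?F → skip

FIX = (r2, 0xea)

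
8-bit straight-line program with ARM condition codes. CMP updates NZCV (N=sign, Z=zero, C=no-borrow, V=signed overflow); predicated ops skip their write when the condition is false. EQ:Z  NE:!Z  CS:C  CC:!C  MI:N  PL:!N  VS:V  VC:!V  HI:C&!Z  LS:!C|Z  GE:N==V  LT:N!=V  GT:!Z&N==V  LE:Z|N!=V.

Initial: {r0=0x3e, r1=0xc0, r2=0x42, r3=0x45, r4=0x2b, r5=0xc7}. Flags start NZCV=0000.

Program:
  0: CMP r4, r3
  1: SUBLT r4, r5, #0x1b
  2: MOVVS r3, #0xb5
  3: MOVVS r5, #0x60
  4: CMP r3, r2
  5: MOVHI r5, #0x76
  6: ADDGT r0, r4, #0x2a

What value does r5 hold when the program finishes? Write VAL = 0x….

VAL = 0x76

[0] flags=1000 → (cmp)
[1] flags=1000 LT?T → r4=0xac
[2] flags=1000 VS?F → skip
[3] flags=1000 VS?F → skip
[4] flags=0010 → (cmp)
[5] flags=0010 HI?T → r5=0x76
[6] flags=0010 GT?T → r0=0xd6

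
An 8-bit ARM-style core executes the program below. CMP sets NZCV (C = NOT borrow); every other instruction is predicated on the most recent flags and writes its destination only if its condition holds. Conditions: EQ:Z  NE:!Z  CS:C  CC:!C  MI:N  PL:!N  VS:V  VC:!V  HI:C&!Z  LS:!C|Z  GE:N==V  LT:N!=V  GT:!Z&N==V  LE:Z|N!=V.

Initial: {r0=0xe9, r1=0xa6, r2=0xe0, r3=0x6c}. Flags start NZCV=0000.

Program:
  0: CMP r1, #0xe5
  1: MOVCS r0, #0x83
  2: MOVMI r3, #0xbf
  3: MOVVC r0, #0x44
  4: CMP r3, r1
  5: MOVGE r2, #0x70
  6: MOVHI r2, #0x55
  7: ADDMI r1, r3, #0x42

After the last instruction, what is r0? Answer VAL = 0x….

[0] flags=1000 → (cmp)
[1] flags=1000 CS?F → skip
[2] flags=1000 MI?T → r3=0xbf
[3] flags=1000 VC?T → r0=0x44
[4] flags=0010 → (cmp)
[5] flags=0010 GE?T → r2=0x70
[6] flags=0010 HI?T → r2=0x55
[7] flags=0010 MI?F → skip

VAL = 0x44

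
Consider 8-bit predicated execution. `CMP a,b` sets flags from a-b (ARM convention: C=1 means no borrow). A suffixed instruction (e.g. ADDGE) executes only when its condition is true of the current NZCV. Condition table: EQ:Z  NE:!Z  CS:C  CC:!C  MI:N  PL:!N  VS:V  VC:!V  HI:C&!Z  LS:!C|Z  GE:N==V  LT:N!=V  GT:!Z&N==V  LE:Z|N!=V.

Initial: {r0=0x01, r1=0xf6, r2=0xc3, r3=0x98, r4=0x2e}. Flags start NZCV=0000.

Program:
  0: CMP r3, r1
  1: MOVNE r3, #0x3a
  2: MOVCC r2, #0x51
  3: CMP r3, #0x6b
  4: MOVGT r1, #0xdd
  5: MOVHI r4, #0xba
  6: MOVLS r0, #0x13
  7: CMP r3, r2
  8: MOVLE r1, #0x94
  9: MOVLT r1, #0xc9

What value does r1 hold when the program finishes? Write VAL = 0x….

0: ✓ CMP  NZCV=1000
1: ✓ MOVNE  r3←0x3a
2: ✓ MOVCC  r2←0x51
3: ✓ CMP  NZCV=1000
4: · MOVGT
5: · MOVHI
6: ✓ MOVLS  r0←0x13
7: ✓ CMP  NZCV=1000
8: ✓ MOVLE  r1←0x94
9: ✓ MOVLT  r1←0xc9

VAL = 0xc9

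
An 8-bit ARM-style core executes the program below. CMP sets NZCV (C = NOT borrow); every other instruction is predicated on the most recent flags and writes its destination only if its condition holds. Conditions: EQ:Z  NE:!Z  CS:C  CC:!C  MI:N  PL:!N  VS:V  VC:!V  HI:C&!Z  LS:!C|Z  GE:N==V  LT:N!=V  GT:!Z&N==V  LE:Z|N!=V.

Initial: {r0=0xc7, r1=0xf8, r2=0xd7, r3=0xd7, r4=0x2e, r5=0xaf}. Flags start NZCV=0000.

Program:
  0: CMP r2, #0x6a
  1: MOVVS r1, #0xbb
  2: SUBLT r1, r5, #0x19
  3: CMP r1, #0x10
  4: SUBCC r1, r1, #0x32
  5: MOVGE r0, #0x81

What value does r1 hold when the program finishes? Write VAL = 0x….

VAL = 0x96

0: ✓ CMP  NZCV=0011
1: ✓ MOVVS  r1←0xbb
2: ✓ SUBLT  r1←0x96
3: ✓ CMP  NZCV=1010
4: · SUBCC
5: · MOVGE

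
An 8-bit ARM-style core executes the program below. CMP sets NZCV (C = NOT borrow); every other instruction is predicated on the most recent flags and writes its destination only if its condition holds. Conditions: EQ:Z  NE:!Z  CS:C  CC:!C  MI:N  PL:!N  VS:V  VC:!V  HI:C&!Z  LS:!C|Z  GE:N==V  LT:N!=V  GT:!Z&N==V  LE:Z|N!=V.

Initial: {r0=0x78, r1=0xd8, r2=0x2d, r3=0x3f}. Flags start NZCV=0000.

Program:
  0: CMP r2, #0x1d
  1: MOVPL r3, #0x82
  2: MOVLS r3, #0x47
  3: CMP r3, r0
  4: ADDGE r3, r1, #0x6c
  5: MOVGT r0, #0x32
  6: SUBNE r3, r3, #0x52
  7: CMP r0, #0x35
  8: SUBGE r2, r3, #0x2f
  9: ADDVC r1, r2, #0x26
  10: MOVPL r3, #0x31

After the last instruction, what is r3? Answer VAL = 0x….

VAL = 0x31

[0] flags=0010 → (cmp)
[1] flags=0010 PL?T → r3=0x82
[2] flags=0010 LS?F → skip
[3] flags=0011 → (cmp)
[4] flags=0011 GE?F → skip
[5] flags=0011 GT?F → skip
[6] flags=0011 NE?T → r3=0x30
[7] flags=0010 → (cmp)
[8] flags=0010 GE?T → r2=0x01
[9] flags=0010 VC?T → r1=0x27
[10] flags=0010 PL?T → r3=0x31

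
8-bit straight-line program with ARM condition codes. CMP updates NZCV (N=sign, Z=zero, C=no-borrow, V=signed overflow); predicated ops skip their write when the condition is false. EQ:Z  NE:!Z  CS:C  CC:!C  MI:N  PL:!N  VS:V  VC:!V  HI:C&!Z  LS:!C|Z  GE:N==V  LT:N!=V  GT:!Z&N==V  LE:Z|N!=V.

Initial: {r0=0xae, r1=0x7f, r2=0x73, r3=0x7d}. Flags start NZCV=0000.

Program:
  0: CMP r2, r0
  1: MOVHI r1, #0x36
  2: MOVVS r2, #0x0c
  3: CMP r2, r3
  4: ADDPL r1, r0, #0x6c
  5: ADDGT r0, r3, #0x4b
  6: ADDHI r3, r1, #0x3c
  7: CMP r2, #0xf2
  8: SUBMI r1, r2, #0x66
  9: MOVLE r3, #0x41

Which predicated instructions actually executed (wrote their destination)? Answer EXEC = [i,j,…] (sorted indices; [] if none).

[0] flags=1001 → (cmp)
[1] flags=1001 HI?F → skip
[2] flags=1001 VS?T → r2=0x0c
[3] flags=1000 → (cmp)
[4] flags=1000 PL?F → skip
[5] flags=1000 GT?F → skip
[6] flags=1000 HI?F → skip
[7] flags=0000 → (cmp)
[8] flags=0000 MI?F → skip
[9] flags=0000 LE?F → skip

EXEC = [2]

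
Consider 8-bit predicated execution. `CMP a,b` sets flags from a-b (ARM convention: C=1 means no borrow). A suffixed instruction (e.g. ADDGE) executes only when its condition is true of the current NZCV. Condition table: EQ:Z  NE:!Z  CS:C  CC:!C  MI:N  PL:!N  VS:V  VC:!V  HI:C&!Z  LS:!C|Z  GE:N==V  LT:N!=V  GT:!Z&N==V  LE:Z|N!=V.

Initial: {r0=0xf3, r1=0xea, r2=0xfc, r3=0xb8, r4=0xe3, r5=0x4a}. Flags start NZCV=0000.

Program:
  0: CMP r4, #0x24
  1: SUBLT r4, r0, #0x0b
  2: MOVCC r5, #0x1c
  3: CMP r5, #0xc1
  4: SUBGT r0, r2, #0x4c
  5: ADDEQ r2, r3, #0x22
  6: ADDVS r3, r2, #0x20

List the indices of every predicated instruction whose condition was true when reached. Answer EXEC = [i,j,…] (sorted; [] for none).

0: ✓ CMP  NZCV=1010
1: ✓ SUBLT  r4←0xe8
2: · MOVCC
3: ✓ CMP  NZCV=1001
4: ✓ SUBGT  r0←0xb0
5: · ADDEQ
6: ✓ ADDVS  r3←0x1c

EXEC = [1,4,6]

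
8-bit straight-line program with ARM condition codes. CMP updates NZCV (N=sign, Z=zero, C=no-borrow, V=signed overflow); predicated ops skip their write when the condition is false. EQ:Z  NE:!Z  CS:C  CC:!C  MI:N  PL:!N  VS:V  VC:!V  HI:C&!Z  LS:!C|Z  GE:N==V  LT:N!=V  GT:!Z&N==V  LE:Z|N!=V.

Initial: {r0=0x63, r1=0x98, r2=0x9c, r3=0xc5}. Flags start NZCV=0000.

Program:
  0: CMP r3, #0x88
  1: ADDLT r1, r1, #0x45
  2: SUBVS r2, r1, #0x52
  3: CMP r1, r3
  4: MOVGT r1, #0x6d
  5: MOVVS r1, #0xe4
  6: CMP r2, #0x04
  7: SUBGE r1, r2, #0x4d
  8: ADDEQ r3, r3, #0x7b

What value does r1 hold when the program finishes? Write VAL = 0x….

[0] flags=0010 → (cmp)
[1] flags=0010 LT?F → skip
[2] flags=0010 VS?F → skip
[3] flags=1000 → (cmp)
[4] flags=1000 GT?F → skip
[5] flags=1000 VS?F → skip
[6] flags=1010 → (cmp)
[7] flags=1010 GE?F → skip
[8] flags=1010 EQ?F → skip

VAL = 0x98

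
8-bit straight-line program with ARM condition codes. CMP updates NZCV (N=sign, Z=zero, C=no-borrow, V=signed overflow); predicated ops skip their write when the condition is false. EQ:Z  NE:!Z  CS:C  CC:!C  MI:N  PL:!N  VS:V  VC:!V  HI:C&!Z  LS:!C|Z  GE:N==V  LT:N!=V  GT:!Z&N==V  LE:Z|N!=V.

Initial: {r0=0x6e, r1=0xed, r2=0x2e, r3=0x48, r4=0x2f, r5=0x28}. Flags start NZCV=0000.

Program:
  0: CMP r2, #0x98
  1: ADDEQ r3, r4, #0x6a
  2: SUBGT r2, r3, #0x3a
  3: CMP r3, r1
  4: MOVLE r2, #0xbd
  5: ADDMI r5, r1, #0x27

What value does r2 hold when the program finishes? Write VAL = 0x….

VAL = 0x0e

[0] flags=1001 → (cmp)
[1] flags=1001 EQ?F → skip
[2] flags=1001 GT?T → r2=0x0e
[3] flags=0000 → (cmp)
[4] flags=0000 LE?F → skip
[5] flags=0000 MI?F → skip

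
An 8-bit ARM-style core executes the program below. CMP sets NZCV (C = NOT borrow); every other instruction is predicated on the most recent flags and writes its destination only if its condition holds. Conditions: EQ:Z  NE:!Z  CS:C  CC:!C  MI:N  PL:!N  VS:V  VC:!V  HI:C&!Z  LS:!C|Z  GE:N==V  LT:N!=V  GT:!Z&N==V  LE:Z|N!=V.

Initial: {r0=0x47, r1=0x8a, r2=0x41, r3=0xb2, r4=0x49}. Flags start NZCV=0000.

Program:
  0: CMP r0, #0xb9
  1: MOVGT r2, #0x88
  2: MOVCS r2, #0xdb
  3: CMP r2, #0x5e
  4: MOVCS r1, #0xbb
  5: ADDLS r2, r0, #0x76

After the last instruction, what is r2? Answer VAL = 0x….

0: ✓ CMP  NZCV=1001
1: ✓ MOVGT  r2←0x88
2: · MOVCS
3: ✓ CMP  NZCV=0011
4: ✓ MOVCS  r1←0xbb
5: · ADDLS

VAL = 0x88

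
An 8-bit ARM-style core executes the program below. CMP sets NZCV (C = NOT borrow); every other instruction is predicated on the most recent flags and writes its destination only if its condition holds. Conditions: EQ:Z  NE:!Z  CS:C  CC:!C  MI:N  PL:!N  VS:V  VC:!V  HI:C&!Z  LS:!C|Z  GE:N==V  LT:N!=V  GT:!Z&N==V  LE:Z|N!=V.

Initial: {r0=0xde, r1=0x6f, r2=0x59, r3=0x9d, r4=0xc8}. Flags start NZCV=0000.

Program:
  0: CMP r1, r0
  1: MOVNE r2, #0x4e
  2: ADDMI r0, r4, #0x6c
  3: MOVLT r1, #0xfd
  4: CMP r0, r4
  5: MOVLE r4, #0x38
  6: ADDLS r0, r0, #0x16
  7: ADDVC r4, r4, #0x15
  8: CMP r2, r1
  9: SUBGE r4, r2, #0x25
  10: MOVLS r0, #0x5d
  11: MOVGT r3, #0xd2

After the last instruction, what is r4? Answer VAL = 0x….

0: ✓ CMP  NZCV=1001
1: ✓ MOVNE  r2←0x4e
2: ✓ ADDMI  r0←0x34
3: · MOVLT
4: ✓ CMP  NZCV=0000
5: · MOVLE
6: ✓ ADDLS  r0←0x4a
7: ✓ ADDVC  r4←0xdd
8: ✓ CMP  NZCV=1000
9: · SUBGE
10: ✓ MOVLS  r0←0x5d
11: · MOVGT

VAL = 0xdd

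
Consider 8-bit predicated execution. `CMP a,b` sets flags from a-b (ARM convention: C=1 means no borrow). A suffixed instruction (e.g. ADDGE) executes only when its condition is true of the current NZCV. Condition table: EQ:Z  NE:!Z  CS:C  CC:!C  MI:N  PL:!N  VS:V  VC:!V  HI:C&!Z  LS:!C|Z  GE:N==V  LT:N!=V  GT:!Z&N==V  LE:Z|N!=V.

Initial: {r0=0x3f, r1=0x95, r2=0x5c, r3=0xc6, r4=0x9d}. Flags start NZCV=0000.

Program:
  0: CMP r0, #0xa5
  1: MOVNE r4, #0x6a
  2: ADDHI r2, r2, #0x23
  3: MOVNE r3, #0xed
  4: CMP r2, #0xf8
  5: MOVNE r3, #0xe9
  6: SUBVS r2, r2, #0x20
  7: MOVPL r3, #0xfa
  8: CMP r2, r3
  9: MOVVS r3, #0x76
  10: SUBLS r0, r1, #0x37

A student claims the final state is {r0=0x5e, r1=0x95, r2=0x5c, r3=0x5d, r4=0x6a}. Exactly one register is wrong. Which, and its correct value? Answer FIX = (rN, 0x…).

0: ✓ CMP  NZCV=1001
1: ✓ MOVNE  r4←0x6a
2: · ADDHI
3: ✓ MOVNE  r3←0xed
4: ✓ CMP  NZCV=0000
5: ✓ MOVNE  r3←0xe9
6: · SUBVS
7: ✓ MOVPL  r3←0xfa
8: ✓ CMP  NZCV=0000
9: · MOVVS
10: ✓ SUBLS  r0←0x5e

FIX = (r3, 0xfa)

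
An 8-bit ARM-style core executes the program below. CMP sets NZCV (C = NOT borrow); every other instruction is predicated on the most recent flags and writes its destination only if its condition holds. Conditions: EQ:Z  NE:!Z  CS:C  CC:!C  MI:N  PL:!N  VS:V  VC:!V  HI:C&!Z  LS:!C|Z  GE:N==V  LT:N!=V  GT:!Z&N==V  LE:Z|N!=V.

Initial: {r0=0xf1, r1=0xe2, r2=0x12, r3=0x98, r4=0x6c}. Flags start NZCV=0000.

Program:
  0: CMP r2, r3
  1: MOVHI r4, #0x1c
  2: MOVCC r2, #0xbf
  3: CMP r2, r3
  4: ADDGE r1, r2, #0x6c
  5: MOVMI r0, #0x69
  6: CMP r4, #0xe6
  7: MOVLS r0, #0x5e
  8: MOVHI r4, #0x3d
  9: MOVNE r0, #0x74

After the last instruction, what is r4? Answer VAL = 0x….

[0] flags=0000 → (cmp)
[1] flags=0000 HI?F → skip
[2] flags=0000 CC?T → r2=0xbf
[3] flags=0010 → (cmp)
[4] flags=0010 GE?T → r1=0x2b
[5] flags=0010 MI?F → skip
[6] flags=1001 → (cmp)
[7] flags=1001 LS?T → r0=0x5e
[8] flags=1001 HI?F → skip
[9] flags=1001 NE?T → r0=0x74

VAL = 0x6c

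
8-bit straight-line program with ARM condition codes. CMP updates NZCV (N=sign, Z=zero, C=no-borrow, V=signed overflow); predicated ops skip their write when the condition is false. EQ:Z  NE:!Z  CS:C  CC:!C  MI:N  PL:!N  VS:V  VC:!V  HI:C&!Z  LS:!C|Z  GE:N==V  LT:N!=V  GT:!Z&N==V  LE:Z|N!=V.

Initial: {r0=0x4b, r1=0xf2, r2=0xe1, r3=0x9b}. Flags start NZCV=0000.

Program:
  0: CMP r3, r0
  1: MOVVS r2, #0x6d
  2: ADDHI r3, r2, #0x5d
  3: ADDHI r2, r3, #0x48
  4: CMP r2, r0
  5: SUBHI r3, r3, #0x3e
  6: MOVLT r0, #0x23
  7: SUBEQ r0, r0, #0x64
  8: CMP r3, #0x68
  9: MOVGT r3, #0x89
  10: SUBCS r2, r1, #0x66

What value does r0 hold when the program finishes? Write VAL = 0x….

0: ✓ CMP  NZCV=0011
1: ✓ MOVVS  r2←0x6d
2: ✓ ADDHI  r3←0xca
3: ✓ ADDHI  r2←0x12
4: ✓ CMP  NZCV=1000
5: · SUBHI
6: ✓ MOVLT  r0←0x23
7: · SUBEQ
8: ✓ CMP  NZCV=0011
9: · MOVGT
10: ✓ SUBCS  r2←0x8c

VAL = 0x23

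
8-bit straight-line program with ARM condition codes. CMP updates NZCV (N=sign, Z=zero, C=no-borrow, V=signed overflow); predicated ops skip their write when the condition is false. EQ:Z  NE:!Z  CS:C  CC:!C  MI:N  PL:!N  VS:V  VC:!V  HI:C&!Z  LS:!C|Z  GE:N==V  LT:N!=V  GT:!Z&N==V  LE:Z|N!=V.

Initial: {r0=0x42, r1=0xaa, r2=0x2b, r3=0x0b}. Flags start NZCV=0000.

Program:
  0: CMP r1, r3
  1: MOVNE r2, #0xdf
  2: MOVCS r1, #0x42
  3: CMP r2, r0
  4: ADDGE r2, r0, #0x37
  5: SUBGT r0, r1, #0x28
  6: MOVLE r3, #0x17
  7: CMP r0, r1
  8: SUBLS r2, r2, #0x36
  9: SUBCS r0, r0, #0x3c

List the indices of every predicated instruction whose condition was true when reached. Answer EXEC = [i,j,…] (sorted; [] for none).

[0] flags=1010 → (cmp)
[1] flags=1010 NE?T → r2=0xdf
[2] flags=1010 CS?T → r1=0x42
[3] flags=1010 → (cmp)
[4] flags=1010 GE?F → skip
[5] flags=1010 GT?F → skip
[6] flags=1010 LE?T → r3=0x17
[7] flags=0110 → (cmp)
[8] flags=0110 LS?T → r2=0xa9
[9] flags=0110 CS?T → r0=0x06

EXEC = [1,2,6,8,9]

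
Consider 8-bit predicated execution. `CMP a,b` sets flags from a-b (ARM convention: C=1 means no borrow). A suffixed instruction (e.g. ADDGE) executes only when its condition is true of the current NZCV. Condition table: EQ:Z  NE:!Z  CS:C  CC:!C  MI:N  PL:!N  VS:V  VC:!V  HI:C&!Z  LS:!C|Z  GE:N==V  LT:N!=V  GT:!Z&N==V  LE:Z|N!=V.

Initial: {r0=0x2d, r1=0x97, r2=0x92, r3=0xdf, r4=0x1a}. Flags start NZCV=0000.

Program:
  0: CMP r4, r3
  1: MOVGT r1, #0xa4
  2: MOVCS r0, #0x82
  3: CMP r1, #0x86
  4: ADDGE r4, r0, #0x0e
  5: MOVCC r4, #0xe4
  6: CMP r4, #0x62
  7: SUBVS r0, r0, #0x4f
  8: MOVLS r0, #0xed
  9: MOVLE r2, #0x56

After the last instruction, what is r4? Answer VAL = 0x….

VAL = 0x3b

0: ✓ CMP  NZCV=0000
1: ✓ MOVGT  r1←0xa4
2: · MOVCS
3: ✓ CMP  NZCV=0010
4: ✓ ADDGE  r4←0x3b
5: · MOVCC
6: ✓ CMP  NZCV=1000
7: · SUBVS
8: ✓ MOVLS  r0←0xed
9: ✓ MOVLE  r2←0x56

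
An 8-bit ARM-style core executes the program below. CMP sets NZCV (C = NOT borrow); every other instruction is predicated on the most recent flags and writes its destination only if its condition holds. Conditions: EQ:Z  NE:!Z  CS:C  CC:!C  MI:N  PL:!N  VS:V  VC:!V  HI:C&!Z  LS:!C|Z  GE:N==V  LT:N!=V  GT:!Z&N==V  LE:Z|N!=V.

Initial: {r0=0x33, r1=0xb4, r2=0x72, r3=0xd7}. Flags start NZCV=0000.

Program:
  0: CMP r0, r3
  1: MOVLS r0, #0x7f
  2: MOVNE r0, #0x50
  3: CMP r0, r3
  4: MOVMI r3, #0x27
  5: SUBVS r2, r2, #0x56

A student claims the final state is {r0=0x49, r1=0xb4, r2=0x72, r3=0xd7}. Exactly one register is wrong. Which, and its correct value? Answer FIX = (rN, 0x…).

0: ✓ CMP  NZCV=0000
1: ✓ MOVLS  r0←0x7f
2: ✓ MOVNE  r0←0x50
3: ✓ CMP  NZCV=0000
4: · MOVMI
5: · SUBVS

FIX = (r0, 0x50)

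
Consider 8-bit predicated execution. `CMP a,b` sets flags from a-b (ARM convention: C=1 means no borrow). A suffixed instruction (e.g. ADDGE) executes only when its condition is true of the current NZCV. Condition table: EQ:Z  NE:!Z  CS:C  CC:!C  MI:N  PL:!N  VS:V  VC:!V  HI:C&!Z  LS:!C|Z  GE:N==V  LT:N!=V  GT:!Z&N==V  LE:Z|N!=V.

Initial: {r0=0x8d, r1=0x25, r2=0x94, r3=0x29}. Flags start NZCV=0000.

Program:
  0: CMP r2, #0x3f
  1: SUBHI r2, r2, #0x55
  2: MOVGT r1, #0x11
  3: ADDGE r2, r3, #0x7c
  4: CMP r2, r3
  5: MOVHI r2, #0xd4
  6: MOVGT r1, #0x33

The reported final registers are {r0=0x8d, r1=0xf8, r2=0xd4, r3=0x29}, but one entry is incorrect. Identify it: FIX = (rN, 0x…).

FIX = (r1, 0x33)

[0] flags=0011 → (cmp)
[1] flags=0011 HI?T → r2=0x3f
[2] flags=0011 GT?F → skip
[3] flags=0011 GE?F → skip
[4] flags=0010 → (cmp)
[5] flags=0010 HI?T → r2=0xd4
[6] flags=0010 GT?T → r1=0x33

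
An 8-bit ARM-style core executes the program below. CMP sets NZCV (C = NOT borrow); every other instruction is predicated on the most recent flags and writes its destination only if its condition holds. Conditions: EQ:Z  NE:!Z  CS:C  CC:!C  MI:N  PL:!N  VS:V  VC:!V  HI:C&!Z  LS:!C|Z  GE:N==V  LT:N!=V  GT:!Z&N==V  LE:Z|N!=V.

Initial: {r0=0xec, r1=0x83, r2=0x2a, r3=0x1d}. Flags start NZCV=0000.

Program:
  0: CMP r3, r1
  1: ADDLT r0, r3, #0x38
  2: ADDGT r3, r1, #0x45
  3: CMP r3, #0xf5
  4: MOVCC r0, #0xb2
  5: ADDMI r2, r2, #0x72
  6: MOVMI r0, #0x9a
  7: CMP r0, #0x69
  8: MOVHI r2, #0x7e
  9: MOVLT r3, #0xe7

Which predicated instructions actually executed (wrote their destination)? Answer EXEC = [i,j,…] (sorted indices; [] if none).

EXEC = [2,4,5,6,8,9]

0: ✓ CMP  NZCV=1001
1: · ADDLT
2: ✓ ADDGT  r3←0xc8
3: ✓ CMP  NZCV=1000
4: ✓ MOVCC  r0←0xb2
5: ✓ ADDMI  r2←0x9c
6: ✓ MOVMI  r0←0x9a
7: ✓ CMP  NZCV=0011
8: ✓ MOVHI  r2←0x7e
9: ✓ MOVLT  r3←0xe7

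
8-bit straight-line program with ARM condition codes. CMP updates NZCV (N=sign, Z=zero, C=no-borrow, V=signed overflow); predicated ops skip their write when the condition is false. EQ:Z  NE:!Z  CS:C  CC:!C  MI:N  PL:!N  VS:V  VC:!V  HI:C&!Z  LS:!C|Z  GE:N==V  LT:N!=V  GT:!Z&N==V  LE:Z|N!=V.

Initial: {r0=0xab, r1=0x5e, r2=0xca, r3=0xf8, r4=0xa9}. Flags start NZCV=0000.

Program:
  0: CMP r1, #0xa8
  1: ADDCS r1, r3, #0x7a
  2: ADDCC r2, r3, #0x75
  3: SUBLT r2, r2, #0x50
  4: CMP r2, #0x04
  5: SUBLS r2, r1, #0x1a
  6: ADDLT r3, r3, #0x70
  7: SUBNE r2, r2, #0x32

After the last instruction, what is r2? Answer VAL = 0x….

0: ✓ CMP  NZCV=1001
1: · ADDCS
2: ✓ ADDCC  r2←0x6d
3: · SUBLT
4: ✓ CMP  NZCV=0010
5: · SUBLS
6: · ADDLT
7: ✓ SUBNE  r2←0x3b

VAL = 0x3b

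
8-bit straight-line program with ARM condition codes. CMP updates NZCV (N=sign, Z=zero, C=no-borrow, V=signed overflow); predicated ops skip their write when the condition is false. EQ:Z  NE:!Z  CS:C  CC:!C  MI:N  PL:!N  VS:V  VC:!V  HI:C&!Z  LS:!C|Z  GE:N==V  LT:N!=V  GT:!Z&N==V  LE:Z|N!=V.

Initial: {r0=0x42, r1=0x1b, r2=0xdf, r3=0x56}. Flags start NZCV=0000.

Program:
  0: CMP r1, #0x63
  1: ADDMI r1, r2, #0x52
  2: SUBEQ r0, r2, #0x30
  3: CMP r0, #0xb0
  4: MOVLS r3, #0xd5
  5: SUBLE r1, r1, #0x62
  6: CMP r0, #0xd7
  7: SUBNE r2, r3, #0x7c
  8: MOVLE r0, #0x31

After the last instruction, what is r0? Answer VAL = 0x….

VAL = 0x42

[0] flags=1000 → (cmp)
[1] flags=1000 MI?T → r1=0x31
[2] flags=1000 EQ?F → skip
[3] flags=1001 → (cmp)
[4] flags=1001 LS?T → r3=0xd5
[5] flags=1001 LE?F → skip
[6] flags=0000 → (cmp)
[7] flags=0000 NE?T → r2=0x59
[8] flags=0000 LE?F → skip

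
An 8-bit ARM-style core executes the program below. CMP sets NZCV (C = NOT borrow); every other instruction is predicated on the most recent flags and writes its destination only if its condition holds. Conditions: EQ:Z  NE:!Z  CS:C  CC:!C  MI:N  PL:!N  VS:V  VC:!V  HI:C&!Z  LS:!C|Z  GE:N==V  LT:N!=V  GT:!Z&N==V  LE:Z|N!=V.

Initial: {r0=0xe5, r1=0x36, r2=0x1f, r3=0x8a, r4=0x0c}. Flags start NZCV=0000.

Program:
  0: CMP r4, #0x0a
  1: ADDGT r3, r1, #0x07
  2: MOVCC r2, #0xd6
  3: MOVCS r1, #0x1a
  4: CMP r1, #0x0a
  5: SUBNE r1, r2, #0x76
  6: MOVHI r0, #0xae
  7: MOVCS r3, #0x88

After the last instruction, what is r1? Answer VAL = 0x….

[0] flags=0010 → (cmp)
[1] flags=0010 GT?T → r3=0x3d
[2] flags=0010 CC?F → skip
[3] flags=0010 CS?T → r1=0x1a
[4] flags=0010 → (cmp)
[5] flags=0010 NE?T → r1=0xa9
[6] flags=0010 HI?T → r0=0xae
[7] flags=0010 CS?T → r3=0x88

VAL = 0xa9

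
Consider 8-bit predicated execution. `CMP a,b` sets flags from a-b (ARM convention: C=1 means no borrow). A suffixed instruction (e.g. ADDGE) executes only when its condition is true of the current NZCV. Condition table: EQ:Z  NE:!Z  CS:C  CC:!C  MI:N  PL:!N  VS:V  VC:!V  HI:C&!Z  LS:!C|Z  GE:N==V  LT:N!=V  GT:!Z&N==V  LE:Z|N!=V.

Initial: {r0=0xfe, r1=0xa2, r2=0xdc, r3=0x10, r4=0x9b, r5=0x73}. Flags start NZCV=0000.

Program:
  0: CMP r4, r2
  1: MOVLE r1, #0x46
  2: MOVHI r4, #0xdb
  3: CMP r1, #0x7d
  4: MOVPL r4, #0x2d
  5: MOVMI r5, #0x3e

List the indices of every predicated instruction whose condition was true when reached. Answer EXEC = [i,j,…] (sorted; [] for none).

0: ✓ CMP  NZCV=1000
1: ✓ MOVLE  r1←0x46
2: · MOVHI
3: ✓ CMP  NZCV=1000
4: · MOVPL
5: ✓ MOVMI  r5←0x3e

EXEC = [1,5]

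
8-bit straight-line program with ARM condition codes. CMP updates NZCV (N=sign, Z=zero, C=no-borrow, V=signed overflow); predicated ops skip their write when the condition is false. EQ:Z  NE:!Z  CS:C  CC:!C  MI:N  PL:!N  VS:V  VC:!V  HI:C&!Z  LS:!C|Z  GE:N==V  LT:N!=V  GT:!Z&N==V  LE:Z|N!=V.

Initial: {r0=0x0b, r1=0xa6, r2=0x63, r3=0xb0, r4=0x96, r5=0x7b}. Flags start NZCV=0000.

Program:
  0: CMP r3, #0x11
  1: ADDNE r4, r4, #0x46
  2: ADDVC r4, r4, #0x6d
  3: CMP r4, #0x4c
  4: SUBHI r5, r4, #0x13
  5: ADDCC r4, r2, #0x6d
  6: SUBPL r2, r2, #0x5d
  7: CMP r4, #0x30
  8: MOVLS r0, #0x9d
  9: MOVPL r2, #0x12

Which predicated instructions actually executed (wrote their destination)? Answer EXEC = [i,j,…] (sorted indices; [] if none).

[0] flags=1010 → (cmp)
[1] flags=1010 NE?T → r4=0xdc
[2] flags=1010 VC?T → r4=0x49
[3] flags=1000 → (cmp)
[4] flags=1000 HI?F → skip
[5] flags=1000 CC?T → r4=0xd0
[6] flags=1000 PL?F → skip
[7] flags=1010 → (cmp)
[8] flags=1010 LS?F → skip
[9] flags=1010 PL?F → skip

EXEC = [1,2,5]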